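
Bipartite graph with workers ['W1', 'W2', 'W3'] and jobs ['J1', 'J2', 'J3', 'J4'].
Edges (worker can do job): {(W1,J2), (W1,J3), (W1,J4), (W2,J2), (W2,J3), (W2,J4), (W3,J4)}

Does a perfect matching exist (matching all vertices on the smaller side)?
Yes, perfect matching exists (size 3)

Perfect matching: {(W1,J3), (W2,J2), (W3,J4)}
All 3 vertices on the smaller side are matched.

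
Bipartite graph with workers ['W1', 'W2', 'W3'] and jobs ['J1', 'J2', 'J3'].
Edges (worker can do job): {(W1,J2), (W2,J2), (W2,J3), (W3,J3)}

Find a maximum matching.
Matching: {(W1,J2), (W3,J3)}

Maximum matching (size 2):
  W1 → J2
  W3 → J3

Each worker is assigned to at most one job, and each job to at most one worker.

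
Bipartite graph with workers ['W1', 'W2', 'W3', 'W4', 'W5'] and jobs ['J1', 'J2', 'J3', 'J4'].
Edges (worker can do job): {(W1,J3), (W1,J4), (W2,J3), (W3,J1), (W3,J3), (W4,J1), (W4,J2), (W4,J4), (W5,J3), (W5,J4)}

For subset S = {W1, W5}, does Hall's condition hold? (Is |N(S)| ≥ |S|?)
Yes: |N(S)| = 2, |S| = 2

Subset S = {W1, W5}
Neighbors N(S) = {J3, J4}

|N(S)| = 2, |S| = 2
Hall's condition: |N(S)| ≥ |S| is satisfied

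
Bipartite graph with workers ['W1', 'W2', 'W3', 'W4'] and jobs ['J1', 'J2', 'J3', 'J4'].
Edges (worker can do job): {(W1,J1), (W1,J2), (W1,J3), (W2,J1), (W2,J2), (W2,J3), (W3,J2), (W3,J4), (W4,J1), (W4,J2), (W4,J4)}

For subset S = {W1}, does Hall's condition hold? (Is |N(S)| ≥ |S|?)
Yes: |N(S)| = 3, |S| = 1

Subset S = {W1}
Neighbors N(S) = {J1, J2, J3}

|N(S)| = 3, |S| = 1
Hall's condition: |N(S)| ≥ |S| is satisfied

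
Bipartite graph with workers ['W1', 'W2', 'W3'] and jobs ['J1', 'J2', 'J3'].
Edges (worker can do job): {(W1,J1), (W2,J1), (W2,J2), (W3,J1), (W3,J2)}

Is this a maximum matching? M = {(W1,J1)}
No, size 1 is not maximum

Proposed matching has size 1.
Maximum matching size for this graph: 2.

This is NOT maximum - can be improved to size 2.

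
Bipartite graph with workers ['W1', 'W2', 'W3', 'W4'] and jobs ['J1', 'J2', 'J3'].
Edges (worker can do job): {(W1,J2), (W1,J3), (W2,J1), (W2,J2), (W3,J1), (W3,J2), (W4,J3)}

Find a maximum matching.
Matching: {(W1,J2), (W3,J1), (W4,J3)}

Maximum matching (size 3):
  W1 → J2
  W3 → J1
  W4 → J3

Each worker is assigned to at most one job, and each job to at most one worker.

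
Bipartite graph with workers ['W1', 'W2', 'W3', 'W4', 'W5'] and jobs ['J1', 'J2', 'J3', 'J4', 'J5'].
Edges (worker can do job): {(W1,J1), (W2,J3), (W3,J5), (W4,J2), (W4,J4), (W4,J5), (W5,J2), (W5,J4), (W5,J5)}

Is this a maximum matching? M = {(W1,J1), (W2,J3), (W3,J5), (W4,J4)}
No, size 4 is not maximum

Proposed matching has size 4.
Maximum matching size for this graph: 5.

This is NOT maximum - can be improved to size 5.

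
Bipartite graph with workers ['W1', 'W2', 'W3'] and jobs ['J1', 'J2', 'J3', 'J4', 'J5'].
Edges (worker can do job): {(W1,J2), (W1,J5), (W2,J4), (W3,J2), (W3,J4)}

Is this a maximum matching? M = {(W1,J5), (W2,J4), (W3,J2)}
Yes, size 3 is maximum

Proposed matching has size 3.
Maximum matching size for this graph: 3.

This is a maximum matching.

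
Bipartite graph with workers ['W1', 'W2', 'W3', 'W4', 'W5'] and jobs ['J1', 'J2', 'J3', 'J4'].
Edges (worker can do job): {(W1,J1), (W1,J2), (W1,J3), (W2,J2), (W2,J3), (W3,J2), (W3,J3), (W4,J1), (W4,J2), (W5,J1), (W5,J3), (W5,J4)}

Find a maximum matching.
Matching: {(W1,J1), (W3,J3), (W4,J2), (W5,J4)}

Maximum matching (size 4):
  W1 → J1
  W3 → J3
  W4 → J2
  W5 → J4

Each worker is assigned to at most one job, and each job to at most one worker.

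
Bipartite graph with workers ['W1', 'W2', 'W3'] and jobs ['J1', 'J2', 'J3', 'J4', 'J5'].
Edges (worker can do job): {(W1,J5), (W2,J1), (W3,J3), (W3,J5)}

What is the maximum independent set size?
Maximum independent set = 5

By König's theorem:
- Min vertex cover = Max matching = 3
- Max independent set = Total vertices - Min vertex cover
- Max independent set = 8 - 3 = 5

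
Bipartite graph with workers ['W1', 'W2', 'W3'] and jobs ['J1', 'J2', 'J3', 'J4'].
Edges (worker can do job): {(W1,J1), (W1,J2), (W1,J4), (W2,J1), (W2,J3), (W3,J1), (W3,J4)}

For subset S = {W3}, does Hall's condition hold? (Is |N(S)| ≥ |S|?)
Yes: |N(S)| = 2, |S| = 1

Subset S = {W3}
Neighbors N(S) = {J1, J4}

|N(S)| = 2, |S| = 1
Hall's condition: |N(S)| ≥ |S| is satisfied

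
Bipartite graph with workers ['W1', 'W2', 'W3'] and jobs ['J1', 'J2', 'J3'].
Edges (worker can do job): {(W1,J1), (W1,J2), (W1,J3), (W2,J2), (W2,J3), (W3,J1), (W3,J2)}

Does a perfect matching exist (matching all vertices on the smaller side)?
Yes, perfect matching exists (size 3)

Perfect matching: {(W1,J1), (W2,J3), (W3,J2)}
All 3 vertices on the smaller side are matched.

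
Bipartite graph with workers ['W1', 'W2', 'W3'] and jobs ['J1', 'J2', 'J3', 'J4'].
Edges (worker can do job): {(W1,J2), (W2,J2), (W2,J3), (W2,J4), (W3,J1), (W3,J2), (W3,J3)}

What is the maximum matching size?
Maximum matching size = 3

Maximum matching: {(W1,J2), (W2,J4), (W3,J3)}
Size: 3

This assigns 3 workers to 3 distinct jobs.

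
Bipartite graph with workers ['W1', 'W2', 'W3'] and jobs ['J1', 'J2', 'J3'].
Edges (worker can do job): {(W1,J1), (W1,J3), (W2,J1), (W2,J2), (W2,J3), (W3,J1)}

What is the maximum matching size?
Maximum matching size = 3

Maximum matching: {(W1,J3), (W2,J2), (W3,J1)}
Size: 3

This assigns 3 workers to 3 distinct jobs.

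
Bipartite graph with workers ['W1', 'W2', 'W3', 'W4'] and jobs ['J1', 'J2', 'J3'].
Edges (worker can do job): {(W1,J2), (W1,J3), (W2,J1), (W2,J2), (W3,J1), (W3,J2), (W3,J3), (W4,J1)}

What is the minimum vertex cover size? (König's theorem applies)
Minimum vertex cover size = 3

By König's theorem: in bipartite graphs,
min vertex cover = max matching = 3

Maximum matching has size 3, so minimum vertex cover also has size 3.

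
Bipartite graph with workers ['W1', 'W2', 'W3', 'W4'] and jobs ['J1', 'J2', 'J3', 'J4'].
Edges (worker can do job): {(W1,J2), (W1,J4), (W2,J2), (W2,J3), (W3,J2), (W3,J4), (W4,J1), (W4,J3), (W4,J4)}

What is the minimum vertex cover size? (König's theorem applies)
Minimum vertex cover size = 4

By König's theorem: in bipartite graphs,
min vertex cover = max matching = 4

Maximum matching has size 4, so minimum vertex cover also has size 4.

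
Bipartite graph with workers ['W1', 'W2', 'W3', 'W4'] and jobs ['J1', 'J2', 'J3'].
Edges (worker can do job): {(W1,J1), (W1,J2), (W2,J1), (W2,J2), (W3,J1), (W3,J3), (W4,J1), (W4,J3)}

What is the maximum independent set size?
Maximum independent set = 4

By König's theorem:
- Min vertex cover = Max matching = 3
- Max independent set = Total vertices - Min vertex cover
- Max independent set = 7 - 3 = 4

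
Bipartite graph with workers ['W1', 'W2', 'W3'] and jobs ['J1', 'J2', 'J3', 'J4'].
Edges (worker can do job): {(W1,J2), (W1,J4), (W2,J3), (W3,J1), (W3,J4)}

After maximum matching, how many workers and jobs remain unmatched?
Unmatched: 0 workers, 1 jobs

Maximum matching size: 3
Workers: 3 total, 3 matched, 0 unmatched
Jobs: 4 total, 3 matched, 1 unmatched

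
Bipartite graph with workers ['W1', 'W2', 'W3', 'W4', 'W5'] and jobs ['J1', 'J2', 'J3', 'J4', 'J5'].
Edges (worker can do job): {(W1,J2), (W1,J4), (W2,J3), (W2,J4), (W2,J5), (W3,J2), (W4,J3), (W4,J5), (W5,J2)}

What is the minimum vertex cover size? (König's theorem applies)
Minimum vertex cover size = 4

By König's theorem: in bipartite graphs,
min vertex cover = max matching = 4

Maximum matching has size 4, so minimum vertex cover also has size 4.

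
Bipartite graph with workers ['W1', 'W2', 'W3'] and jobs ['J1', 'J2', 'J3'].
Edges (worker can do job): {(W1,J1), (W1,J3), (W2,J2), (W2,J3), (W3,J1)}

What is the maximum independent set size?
Maximum independent set = 3

By König's theorem:
- Min vertex cover = Max matching = 3
- Max independent set = Total vertices - Min vertex cover
- Max independent set = 6 - 3 = 3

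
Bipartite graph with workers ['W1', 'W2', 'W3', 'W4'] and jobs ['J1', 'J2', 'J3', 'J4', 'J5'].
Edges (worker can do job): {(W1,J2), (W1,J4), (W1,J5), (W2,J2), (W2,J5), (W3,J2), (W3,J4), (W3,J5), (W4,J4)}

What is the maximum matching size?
Maximum matching size = 3

Maximum matching: {(W1,J5), (W3,J2), (W4,J4)}
Size: 3

This assigns 3 workers to 3 distinct jobs.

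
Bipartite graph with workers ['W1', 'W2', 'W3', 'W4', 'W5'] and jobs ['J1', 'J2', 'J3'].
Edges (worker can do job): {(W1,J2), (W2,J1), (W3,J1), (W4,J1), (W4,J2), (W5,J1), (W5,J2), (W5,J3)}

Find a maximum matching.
Matching: {(W3,J1), (W4,J2), (W5,J3)}

Maximum matching (size 3):
  W3 → J1
  W4 → J2
  W5 → J3

Each worker is assigned to at most one job, and each job to at most one worker.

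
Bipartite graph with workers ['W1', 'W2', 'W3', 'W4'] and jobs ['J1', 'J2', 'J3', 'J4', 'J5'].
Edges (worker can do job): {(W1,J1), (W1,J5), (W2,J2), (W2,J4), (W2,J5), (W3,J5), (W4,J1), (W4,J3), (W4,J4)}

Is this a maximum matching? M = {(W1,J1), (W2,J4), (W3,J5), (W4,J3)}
Yes, size 4 is maximum

Proposed matching has size 4.
Maximum matching size for this graph: 4.

This is a maximum matching.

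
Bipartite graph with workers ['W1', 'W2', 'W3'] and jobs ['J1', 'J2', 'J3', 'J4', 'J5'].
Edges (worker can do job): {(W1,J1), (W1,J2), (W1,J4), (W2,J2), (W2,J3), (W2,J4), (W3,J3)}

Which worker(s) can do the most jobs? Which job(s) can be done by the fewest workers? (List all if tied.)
Most versatile: W1, W2 (3 jobs); Least covered: J5 (0 workers)

Worker degrees (jobs they can do): W1:3, W2:3, W3:1
Job degrees (workers who can do it): J1:1, J2:2, J3:2, J4:2, J5:0

Maximum worker degree is 3, achieved by: W1, W2
Minimum job degree is 0, achieved by: J5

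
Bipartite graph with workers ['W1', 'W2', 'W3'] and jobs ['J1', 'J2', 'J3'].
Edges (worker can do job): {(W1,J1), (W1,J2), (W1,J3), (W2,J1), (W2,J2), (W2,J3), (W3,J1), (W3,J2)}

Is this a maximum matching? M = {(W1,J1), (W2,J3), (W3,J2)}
Yes, size 3 is maximum

Proposed matching has size 3.
Maximum matching size for this graph: 3.

This is a maximum matching.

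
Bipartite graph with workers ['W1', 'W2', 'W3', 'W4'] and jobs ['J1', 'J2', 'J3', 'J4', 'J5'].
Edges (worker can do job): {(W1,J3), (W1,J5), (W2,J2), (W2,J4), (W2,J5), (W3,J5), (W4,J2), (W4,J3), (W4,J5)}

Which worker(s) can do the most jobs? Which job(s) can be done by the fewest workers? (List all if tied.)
Most versatile: W2, W4 (3 jobs); Least covered: J1 (0 workers)

Worker degrees (jobs they can do): W1:2, W2:3, W3:1, W4:3
Job degrees (workers who can do it): J1:0, J2:2, J3:2, J4:1, J5:4

Maximum worker degree is 3, achieved by: W2, W4
Minimum job degree is 0, achieved by: J1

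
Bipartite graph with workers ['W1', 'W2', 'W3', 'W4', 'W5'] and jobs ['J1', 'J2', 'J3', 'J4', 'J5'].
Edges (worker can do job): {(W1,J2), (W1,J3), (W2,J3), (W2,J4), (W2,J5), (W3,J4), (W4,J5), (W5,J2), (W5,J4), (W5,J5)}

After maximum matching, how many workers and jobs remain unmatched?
Unmatched: 1 workers, 1 jobs

Maximum matching size: 4
Workers: 5 total, 4 matched, 1 unmatched
Jobs: 5 total, 4 matched, 1 unmatched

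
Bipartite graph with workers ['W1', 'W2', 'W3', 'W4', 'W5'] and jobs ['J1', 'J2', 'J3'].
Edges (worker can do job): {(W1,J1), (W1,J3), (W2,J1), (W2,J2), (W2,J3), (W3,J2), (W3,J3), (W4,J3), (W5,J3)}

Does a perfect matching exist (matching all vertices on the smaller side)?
Yes, perfect matching exists (size 3)

Perfect matching: {(W1,J1), (W2,J2), (W3,J3)}
All 3 vertices on the smaller side are matched.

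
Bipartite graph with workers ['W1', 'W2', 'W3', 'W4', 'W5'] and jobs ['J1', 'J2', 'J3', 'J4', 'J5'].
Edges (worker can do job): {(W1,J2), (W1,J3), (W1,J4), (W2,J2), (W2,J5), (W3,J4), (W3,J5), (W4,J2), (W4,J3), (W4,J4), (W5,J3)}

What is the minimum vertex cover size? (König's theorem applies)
Minimum vertex cover size = 4

By König's theorem: in bipartite graphs,
min vertex cover = max matching = 4

Maximum matching has size 4, so minimum vertex cover also has size 4.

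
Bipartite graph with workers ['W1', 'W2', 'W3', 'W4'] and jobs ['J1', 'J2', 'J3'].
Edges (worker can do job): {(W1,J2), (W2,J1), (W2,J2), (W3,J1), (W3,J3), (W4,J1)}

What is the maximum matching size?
Maximum matching size = 3

Maximum matching: {(W1,J2), (W3,J3), (W4,J1)}
Size: 3

This assigns 3 workers to 3 distinct jobs.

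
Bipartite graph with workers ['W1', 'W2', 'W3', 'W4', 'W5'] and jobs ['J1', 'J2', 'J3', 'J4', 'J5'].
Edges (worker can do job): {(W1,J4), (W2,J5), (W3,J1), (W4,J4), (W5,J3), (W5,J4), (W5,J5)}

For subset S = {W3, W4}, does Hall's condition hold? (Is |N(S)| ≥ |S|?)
Yes: |N(S)| = 2, |S| = 2

Subset S = {W3, W4}
Neighbors N(S) = {J1, J4}

|N(S)| = 2, |S| = 2
Hall's condition: |N(S)| ≥ |S| is satisfied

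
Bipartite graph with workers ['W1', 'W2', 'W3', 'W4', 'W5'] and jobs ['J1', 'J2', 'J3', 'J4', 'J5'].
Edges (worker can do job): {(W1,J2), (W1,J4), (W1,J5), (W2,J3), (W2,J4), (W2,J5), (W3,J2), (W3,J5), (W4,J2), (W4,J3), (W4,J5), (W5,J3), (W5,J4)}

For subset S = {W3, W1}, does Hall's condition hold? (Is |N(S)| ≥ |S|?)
Yes: |N(S)| = 3, |S| = 2

Subset S = {W3, W1}
Neighbors N(S) = {J2, J4, J5}

|N(S)| = 3, |S| = 2
Hall's condition: |N(S)| ≥ |S| is satisfied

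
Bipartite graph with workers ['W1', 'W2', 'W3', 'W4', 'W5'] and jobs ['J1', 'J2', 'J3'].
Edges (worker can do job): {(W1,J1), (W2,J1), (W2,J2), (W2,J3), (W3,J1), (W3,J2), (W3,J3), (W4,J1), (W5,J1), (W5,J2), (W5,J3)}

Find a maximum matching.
Matching: {(W3,J2), (W4,J1), (W5,J3)}

Maximum matching (size 3):
  W3 → J2
  W4 → J1
  W5 → J3

Each worker is assigned to at most one job, and each job to at most one worker.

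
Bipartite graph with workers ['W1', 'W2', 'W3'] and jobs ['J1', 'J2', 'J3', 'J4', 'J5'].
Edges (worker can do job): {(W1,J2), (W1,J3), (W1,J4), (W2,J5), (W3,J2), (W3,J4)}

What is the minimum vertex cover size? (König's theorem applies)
Minimum vertex cover size = 3

By König's theorem: in bipartite graphs,
min vertex cover = max matching = 3

Maximum matching has size 3, so minimum vertex cover also has size 3.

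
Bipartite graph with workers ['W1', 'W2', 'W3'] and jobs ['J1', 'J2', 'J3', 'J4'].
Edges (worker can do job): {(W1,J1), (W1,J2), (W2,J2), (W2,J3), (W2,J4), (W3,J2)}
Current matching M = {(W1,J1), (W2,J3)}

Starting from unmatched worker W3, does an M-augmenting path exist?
Yes: W3 → J2

An M-augmenting path alternates non-matching / matching edges, starting and ending at unmatched vertices.
Path: W3 → J2
(J2 is unmatched in M, so the path is augmenting.)
Flipping edges along this path would increase |M| from 2 to 3.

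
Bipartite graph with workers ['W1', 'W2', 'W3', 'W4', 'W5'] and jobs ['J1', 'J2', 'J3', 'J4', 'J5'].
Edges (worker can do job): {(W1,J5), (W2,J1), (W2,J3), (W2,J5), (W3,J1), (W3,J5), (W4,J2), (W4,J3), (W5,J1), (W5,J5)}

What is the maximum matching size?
Maximum matching size = 4

Maximum matching: {(W2,J3), (W3,J1), (W4,J2), (W5,J5)}
Size: 4

This assigns 4 workers to 4 distinct jobs.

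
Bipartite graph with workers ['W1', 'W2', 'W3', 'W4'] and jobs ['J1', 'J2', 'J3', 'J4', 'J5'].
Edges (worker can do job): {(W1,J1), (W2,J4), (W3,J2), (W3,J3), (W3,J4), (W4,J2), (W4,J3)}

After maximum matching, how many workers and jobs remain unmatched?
Unmatched: 0 workers, 1 jobs

Maximum matching size: 4
Workers: 4 total, 4 matched, 0 unmatched
Jobs: 5 total, 4 matched, 1 unmatched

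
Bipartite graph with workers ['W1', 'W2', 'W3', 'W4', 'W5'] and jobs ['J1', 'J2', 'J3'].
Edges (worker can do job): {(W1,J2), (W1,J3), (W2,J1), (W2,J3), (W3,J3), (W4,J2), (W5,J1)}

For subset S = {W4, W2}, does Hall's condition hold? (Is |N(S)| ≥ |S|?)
Yes: |N(S)| = 3, |S| = 2

Subset S = {W4, W2}
Neighbors N(S) = {J1, J2, J3}

|N(S)| = 3, |S| = 2
Hall's condition: |N(S)| ≥ |S| is satisfied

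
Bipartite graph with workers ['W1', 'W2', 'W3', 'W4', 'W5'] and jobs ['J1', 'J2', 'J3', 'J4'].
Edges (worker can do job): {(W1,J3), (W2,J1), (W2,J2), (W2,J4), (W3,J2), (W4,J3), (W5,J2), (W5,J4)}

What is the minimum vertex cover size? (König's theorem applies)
Minimum vertex cover size = 4

By König's theorem: in bipartite graphs,
min vertex cover = max matching = 4

Maximum matching has size 4, so minimum vertex cover also has size 4.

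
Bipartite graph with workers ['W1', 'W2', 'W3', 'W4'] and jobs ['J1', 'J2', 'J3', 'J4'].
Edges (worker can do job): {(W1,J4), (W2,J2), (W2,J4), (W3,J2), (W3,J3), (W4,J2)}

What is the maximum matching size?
Maximum matching size = 3

Maximum matching: {(W1,J4), (W3,J3), (W4,J2)}
Size: 3

This assigns 3 workers to 3 distinct jobs.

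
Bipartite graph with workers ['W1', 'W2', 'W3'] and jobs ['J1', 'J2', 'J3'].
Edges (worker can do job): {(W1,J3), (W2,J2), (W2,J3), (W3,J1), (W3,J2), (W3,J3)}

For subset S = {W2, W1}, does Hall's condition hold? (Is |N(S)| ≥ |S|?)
Yes: |N(S)| = 2, |S| = 2

Subset S = {W2, W1}
Neighbors N(S) = {J2, J3}

|N(S)| = 2, |S| = 2
Hall's condition: |N(S)| ≥ |S| is satisfied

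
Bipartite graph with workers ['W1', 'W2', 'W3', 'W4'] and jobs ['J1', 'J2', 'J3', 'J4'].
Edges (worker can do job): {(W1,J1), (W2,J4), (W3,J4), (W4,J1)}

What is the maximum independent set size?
Maximum independent set = 6

By König's theorem:
- Min vertex cover = Max matching = 2
- Max independent set = Total vertices - Min vertex cover
- Max independent set = 8 - 2 = 6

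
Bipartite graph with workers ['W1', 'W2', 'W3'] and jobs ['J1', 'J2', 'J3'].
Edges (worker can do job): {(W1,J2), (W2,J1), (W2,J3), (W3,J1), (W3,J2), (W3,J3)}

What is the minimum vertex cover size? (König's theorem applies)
Minimum vertex cover size = 3

By König's theorem: in bipartite graphs,
min vertex cover = max matching = 3

Maximum matching has size 3, so minimum vertex cover also has size 3.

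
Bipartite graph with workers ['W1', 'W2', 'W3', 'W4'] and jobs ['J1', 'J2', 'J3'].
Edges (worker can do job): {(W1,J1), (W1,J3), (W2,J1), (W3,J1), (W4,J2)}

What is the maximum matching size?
Maximum matching size = 3

Maximum matching: {(W1,J3), (W3,J1), (W4,J2)}
Size: 3

This assigns 3 workers to 3 distinct jobs.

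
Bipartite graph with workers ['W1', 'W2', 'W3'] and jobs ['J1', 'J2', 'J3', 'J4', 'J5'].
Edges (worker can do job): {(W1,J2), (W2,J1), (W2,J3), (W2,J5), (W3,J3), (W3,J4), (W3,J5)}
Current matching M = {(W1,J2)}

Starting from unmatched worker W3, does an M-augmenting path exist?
Yes: W3 → J3

An M-augmenting path alternates non-matching / matching edges, starting and ending at unmatched vertices.
Path: W3 → J3
(J3 is unmatched in M, so the path is augmenting.)
Flipping edges along this path would increase |M| from 1 to 2.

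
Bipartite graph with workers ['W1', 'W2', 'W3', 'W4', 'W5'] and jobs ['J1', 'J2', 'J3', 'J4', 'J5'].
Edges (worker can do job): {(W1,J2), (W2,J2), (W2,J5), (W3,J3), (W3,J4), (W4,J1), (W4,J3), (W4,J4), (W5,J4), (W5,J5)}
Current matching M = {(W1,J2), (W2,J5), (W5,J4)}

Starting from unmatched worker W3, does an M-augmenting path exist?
Yes: W3 → J3

An M-augmenting path alternates non-matching / matching edges, starting and ending at unmatched vertices.
Path: W3 → J3
(J3 is unmatched in M, so the path is augmenting.)
Flipping edges along this path would increase |M| from 3 to 4.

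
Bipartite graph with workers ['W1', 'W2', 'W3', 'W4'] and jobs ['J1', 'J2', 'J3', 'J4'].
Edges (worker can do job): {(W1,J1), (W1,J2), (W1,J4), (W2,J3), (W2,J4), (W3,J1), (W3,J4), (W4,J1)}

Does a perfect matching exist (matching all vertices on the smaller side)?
Yes, perfect matching exists (size 4)

Perfect matching: {(W1,J2), (W2,J3), (W3,J4), (W4,J1)}
All 4 vertices on the smaller side are matched.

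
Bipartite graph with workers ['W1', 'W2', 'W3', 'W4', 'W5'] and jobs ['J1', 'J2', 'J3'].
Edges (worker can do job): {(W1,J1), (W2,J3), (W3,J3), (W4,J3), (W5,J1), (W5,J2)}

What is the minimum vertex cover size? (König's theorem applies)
Minimum vertex cover size = 3

By König's theorem: in bipartite graphs,
min vertex cover = max matching = 3

Maximum matching has size 3, so minimum vertex cover also has size 3.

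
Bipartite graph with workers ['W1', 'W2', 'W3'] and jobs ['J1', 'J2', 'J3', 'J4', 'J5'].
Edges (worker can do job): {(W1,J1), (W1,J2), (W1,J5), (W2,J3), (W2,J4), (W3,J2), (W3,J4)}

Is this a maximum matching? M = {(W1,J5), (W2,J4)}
No, size 2 is not maximum

Proposed matching has size 2.
Maximum matching size for this graph: 3.

This is NOT maximum - can be improved to size 3.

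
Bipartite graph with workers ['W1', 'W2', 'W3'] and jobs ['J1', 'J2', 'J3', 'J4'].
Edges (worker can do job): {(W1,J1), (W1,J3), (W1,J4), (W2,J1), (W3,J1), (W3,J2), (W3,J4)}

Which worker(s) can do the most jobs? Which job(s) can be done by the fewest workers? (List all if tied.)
Most versatile: W1, W3 (3 jobs); Least covered: J2, J3 (1 workers)

Worker degrees (jobs they can do): W1:3, W2:1, W3:3
Job degrees (workers who can do it): J1:3, J2:1, J3:1, J4:2

Maximum worker degree is 3, achieved by: W1, W3
Minimum job degree is 1, achieved by: J2, J3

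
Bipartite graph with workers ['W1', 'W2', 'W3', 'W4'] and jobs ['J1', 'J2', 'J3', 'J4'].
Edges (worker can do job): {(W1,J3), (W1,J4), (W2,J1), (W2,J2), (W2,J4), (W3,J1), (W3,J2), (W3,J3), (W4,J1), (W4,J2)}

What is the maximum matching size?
Maximum matching size = 4

Maximum matching: {(W1,J3), (W2,J4), (W3,J2), (W4,J1)}
Size: 4

This assigns 4 workers to 4 distinct jobs.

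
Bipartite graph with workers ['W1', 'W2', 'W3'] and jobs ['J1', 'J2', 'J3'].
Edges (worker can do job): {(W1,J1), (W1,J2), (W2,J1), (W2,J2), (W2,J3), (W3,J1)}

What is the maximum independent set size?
Maximum independent set = 3

By König's theorem:
- Min vertex cover = Max matching = 3
- Max independent set = Total vertices - Min vertex cover
- Max independent set = 6 - 3 = 3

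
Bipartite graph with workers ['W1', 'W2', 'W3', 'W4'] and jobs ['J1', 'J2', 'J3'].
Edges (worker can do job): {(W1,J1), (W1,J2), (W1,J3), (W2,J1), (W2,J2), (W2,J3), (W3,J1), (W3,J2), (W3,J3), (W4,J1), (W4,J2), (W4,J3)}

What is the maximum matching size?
Maximum matching size = 3

Maximum matching: {(W1,J1), (W3,J3), (W4,J2)}
Size: 3

This assigns 3 workers to 3 distinct jobs.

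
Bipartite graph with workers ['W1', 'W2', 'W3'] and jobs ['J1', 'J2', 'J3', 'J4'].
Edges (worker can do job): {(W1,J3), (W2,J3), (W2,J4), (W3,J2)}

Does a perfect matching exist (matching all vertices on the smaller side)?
Yes, perfect matching exists (size 3)

Perfect matching: {(W1,J3), (W2,J4), (W3,J2)}
All 3 vertices on the smaller side are matched.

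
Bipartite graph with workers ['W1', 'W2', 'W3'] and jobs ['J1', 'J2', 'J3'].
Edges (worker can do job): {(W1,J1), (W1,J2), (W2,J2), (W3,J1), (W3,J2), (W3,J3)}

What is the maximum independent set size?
Maximum independent set = 3

By König's theorem:
- Min vertex cover = Max matching = 3
- Max independent set = Total vertices - Min vertex cover
- Max independent set = 6 - 3 = 3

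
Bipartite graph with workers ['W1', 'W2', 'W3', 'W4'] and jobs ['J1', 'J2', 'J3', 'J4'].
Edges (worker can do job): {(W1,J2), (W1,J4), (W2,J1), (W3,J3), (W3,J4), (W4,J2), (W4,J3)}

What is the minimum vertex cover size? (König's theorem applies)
Minimum vertex cover size = 4

By König's theorem: in bipartite graphs,
min vertex cover = max matching = 4

Maximum matching has size 4, so minimum vertex cover also has size 4.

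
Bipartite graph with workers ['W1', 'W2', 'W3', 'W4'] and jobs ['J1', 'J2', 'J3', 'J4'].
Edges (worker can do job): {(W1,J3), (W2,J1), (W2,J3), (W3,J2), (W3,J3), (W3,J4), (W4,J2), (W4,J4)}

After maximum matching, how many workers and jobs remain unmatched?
Unmatched: 0 workers, 0 jobs

Maximum matching size: 4
Workers: 4 total, 4 matched, 0 unmatched
Jobs: 4 total, 4 matched, 0 unmatched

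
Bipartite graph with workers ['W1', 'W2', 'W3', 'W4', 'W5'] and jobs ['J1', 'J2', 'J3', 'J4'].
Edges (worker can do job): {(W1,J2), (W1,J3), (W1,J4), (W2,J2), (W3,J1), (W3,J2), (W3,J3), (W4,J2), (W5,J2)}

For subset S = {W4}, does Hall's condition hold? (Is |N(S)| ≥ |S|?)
Yes: |N(S)| = 1, |S| = 1

Subset S = {W4}
Neighbors N(S) = {J2}

|N(S)| = 1, |S| = 1
Hall's condition: |N(S)| ≥ |S| is satisfied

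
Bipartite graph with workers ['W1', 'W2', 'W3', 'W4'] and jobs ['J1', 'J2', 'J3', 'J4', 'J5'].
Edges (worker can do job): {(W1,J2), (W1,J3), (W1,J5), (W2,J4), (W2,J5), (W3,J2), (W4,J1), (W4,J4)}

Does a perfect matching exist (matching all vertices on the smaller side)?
Yes, perfect matching exists (size 4)

Perfect matching: {(W1,J3), (W2,J4), (W3,J2), (W4,J1)}
All 4 vertices on the smaller side are matched.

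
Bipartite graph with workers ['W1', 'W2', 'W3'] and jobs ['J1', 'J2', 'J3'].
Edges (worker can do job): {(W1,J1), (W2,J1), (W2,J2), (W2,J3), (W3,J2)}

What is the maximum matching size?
Maximum matching size = 3

Maximum matching: {(W1,J1), (W2,J3), (W3,J2)}
Size: 3

This assigns 3 workers to 3 distinct jobs.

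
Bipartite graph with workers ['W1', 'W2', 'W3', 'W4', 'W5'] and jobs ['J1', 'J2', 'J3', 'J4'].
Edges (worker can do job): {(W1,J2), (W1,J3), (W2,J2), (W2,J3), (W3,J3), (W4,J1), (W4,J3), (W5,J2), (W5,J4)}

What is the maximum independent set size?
Maximum independent set = 5

By König's theorem:
- Min vertex cover = Max matching = 4
- Max independent set = Total vertices - Min vertex cover
- Max independent set = 9 - 4 = 5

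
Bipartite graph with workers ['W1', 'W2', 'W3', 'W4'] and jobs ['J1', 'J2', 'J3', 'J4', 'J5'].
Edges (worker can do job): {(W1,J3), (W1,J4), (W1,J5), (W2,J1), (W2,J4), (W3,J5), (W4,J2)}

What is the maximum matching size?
Maximum matching size = 4

Maximum matching: {(W1,J3), (W2,J4), (W3,J5), (W4,J2)}
Size: 4

This assigns 4 workers to 4 distinct jobs.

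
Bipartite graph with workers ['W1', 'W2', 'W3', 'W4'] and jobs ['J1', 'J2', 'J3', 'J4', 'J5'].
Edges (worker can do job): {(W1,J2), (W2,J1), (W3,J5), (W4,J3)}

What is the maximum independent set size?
Maximum independent set = 5

By König's theorem:
- Min vertex cover = Max matching = 4
- Max independent set = Total vertices - Min vertex cover
- Max independent set = 9 - 4 = 5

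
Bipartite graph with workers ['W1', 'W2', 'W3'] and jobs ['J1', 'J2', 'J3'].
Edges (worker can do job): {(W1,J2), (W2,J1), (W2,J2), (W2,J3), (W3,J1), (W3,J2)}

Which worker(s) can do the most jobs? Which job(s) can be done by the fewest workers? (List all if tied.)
Most versatile: W2 (3 jobs); Least covered: J3 (1 workers)

Worker degrees (jobs they can do): W1:1, W2:3, W3:2
Job degrees (workers who can do it): J1:2, J2:3, J3:1

Maximum worker degree is 3, achieved by: W2
Minimum job degree is 1, achieved by: J3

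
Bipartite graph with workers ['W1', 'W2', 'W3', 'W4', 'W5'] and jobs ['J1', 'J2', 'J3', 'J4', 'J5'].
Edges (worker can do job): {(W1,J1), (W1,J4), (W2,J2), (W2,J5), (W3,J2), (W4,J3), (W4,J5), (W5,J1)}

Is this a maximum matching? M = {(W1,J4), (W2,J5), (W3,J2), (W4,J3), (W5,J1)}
Yes, size 5 is maximum

Proposed matching has size 5.
Maximum matching size for this graph: 5.

This is a maximum matching.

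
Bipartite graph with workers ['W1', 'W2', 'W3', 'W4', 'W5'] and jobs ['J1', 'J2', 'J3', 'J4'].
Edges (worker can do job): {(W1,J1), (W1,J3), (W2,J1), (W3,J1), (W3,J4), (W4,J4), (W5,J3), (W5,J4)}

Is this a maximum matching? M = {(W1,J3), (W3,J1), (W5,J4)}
Yes, size 3 is maximum

Proposed matching has size 3.
Maximum matching size for this graph: 3.

This is a maximum matching.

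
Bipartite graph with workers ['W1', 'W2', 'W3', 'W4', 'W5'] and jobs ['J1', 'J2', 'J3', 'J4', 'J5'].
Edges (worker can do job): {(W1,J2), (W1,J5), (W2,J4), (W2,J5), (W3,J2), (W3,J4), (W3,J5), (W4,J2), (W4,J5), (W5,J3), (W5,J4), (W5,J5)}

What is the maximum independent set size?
Maximum independent set = 6

By König's theorem:
- Min vertex cover = Max matching = 4
- Max independent set = Total vertices - Min vertex cover
- Max independent set = 10 - 4 = 6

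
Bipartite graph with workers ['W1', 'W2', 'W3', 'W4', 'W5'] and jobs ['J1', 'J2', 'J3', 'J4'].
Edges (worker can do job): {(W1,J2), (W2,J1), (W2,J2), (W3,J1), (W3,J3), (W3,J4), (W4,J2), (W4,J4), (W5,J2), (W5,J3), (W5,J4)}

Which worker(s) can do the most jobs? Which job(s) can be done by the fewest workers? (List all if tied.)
Most versatile: W3, W5 (3 jobs); Least covered: J1, J3 (2 workers)

Worker degrees (jobs they can do): W1:1, W2:2, W3:3, W4:2, W5:3
Job degrees (workers who can do it): J1:2, J2:4, J3:2, J4:3

Maximum worker degree is 3, achieved by: W3, W5
Minimum job degree is 2, achieved by: J1, J3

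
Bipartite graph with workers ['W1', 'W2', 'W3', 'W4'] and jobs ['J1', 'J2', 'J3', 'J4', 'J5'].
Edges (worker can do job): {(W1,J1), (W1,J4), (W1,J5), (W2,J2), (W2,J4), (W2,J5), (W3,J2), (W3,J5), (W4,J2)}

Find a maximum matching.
Matching: {(W1,J1), (W2,J4), (W3,J5), (W4,J2)}

Maximum matching (size 4):
  W1 → J1
  W2 → J4
  W3 → J5
  W4 → J2

Each worker is assigned to at most one job, and each job to at most one worker.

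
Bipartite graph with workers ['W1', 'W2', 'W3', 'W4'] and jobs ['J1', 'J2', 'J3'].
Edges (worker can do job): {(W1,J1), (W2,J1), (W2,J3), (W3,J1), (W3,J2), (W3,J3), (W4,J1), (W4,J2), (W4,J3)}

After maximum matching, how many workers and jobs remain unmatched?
Unmatched: 1 workers, 0 jobs

Maximum matching size: 3
Workers: 4 total, 3 matched, 1 unmatched
Jobs: 3 total, 3 matched, 0 unmatched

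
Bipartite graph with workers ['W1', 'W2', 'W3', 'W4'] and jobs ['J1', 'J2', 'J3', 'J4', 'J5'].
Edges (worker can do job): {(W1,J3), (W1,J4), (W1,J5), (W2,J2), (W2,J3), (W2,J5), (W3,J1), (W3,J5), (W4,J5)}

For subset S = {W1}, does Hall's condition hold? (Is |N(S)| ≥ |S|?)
Yes: |N(S)| = 3, |S| = 1

Subset S = {W1}
Neighbors N(S) = {J3, J4, J5}

|N(S)| = 3, |S| = 1
Hall's condition: |N(S)| ≥ |S| is satisfied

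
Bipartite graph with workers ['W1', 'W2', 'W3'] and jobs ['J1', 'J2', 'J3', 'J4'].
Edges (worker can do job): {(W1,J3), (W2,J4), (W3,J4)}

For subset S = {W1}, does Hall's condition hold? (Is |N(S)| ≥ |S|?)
Yes: |N(S)| = 1, |S| = 1

Subset S = {W1}
Neighbors N(S) = {J3}

|N(S)| = 1, |S| = 1
Hall's condition: |N(S)| ≥ |S| is satisfied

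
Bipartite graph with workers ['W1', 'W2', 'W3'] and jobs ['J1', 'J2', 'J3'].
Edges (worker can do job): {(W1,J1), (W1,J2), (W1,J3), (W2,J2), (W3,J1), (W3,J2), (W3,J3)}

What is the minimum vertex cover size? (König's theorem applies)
Minimum vertex cover size = 3

By König's theorem: in bipartite graphs,
min vertex cover = max matching = 3

Maximum matching has size 3, so minimum vertex cover also has size 3.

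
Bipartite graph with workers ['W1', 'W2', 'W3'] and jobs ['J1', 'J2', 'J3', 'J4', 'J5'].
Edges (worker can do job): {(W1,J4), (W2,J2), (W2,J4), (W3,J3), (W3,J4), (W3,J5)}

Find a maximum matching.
Matching: {(W1,J4), (W2,J2), (W3,J3)}

Maximum matching (size 3):
  W1 → J4
  W2 → J2
  W3 → J3

Each worker is assigned to at most one job, and each job to at most one worker.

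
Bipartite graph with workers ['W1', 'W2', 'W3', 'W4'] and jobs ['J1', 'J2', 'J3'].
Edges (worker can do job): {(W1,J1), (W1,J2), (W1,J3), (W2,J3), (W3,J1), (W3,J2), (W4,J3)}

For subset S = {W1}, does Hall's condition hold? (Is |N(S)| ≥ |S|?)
Yes: |N(S)| = 3, |S| = 1

Subset S = {W1}
Neighbors N(S) = {J1, J2, J3}

|N(S)| = 3, |S| = 1
Hall's condition: |N(S)| ≥ |S| is satisfied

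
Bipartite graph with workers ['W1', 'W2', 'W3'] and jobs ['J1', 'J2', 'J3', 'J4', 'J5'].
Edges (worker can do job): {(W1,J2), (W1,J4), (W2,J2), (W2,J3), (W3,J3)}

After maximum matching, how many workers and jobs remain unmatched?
Unmatched: 0 workers, 2 jobs

Maximum matching size: 3
Workers: 3 total, 3 matched, 0 unmatched
Jobs: 5 total, 3 matched, 2 unmatched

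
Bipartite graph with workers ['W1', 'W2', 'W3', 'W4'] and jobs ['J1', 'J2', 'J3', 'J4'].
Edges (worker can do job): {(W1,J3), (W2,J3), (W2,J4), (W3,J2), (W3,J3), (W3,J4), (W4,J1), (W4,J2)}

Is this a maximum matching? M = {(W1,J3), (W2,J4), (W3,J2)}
No, size 3 is not maximum

Proposed matching has size 3.
Maximum matching size for this graph: 4.

This is NOT maximum - can be improved to size 4.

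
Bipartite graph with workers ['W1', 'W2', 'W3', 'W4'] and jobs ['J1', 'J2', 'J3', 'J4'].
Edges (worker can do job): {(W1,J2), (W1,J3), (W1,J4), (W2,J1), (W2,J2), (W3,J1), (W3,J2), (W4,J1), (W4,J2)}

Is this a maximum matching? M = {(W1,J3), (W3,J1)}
No, size 2 is not maximum

Proposed matching has size 2.
Maximum matching size for this graph: 3.

This is NOT maximum - can be improved to size 3.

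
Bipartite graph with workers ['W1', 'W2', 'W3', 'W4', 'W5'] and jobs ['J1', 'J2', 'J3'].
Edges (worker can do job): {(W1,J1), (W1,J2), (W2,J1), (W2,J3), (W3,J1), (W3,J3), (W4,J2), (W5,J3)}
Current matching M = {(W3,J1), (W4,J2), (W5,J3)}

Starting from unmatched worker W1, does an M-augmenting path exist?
No augmenting path from W1

Alternating search from W1 reaches jobs: {J1, J2, J3}.
Every reachable job is already matched in M, and following those matched edges back to workers exposes no further unvisited jobs.
No M-augmenting path from W1 exists.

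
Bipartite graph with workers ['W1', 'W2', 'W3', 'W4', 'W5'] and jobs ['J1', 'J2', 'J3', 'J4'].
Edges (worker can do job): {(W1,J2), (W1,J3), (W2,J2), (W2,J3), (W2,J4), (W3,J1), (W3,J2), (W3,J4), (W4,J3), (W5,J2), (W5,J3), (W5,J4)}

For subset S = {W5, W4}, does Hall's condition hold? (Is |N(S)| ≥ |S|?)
Yes: |N(S)| = 3, |S| = 2

Subset S = {W5, W4}
Neighbors N(S) = {J2, J3, J4}

|N(S)| = 3, |S| = 2
Hall's condition: |N(S)| ≥ |S| is satisfied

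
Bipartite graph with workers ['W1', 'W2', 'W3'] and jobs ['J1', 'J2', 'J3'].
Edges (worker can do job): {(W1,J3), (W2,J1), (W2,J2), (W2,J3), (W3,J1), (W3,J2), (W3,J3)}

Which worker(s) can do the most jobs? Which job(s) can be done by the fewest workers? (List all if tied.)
Most versatile: W2, W3 (3 jobs); Least covered: J1, J2 (2 workers)

Worker degrees (jobs they can do): W1:1, W2:3, W3:3
Job degrees (workers who can do it): J1:2, J2:2, J3:3

Maximum worker degree is 3, achieved by: W2, W3
Minimum job degree is 2, achieved by: J1, J2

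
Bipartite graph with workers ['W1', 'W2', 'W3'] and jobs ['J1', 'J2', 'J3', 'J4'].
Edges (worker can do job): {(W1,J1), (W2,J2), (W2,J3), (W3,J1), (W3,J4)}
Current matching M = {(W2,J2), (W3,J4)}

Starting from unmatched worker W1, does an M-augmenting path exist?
Yes: W1 → J1

An M-augmenting path alternates non-matching / matching edges, starting and ending at unmatched vertices.
Path: W1 → J1
(J1 is unmatched in M, so the path is augmenting.)
Flipping edges along this path would increase |M| from 2 to 3.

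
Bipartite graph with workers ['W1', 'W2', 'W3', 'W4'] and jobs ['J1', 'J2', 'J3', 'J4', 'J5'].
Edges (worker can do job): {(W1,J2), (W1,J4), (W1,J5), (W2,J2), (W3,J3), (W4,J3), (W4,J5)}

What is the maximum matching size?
Maximum matching size = 4

Maximum matching: {(W1,J4), (W2,J2), (W3,J3), (W4,J5)}
Size: 4

This assigns 4 workers to 4 distinct jobs.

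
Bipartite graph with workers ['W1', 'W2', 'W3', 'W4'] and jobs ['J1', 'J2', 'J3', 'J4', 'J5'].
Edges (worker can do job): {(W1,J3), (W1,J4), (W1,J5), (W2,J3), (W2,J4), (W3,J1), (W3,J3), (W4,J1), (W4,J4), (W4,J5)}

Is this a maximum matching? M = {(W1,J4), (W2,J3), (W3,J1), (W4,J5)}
Yes, size 4 is maximum

Proposed matching has size 4.
Maximum matching size for this graph: 4.

This is a maximum matching.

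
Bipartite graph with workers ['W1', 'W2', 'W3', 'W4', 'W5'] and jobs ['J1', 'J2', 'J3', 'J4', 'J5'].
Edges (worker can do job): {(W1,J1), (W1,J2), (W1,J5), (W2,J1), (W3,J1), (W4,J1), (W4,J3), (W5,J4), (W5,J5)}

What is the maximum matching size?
Maximum matching size = 4

Maximum matching: {(W1,J2), (W3,J1), (W4,J3), (W5,J4)}
Size: 4

This assigns 4 workers to 4 distinct jobs.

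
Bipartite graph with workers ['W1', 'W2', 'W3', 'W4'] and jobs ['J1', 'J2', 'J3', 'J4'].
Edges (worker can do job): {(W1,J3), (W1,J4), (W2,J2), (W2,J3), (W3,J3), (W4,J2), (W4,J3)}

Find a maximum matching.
Matching: {(W1,J4), (W2,J2), (W4,J3)}

Maximum matching (size 3):
  W1 → J4
  W2 → J2
  W4 → J3

Each worker is assigned to at most one job, and each job to at most one worker.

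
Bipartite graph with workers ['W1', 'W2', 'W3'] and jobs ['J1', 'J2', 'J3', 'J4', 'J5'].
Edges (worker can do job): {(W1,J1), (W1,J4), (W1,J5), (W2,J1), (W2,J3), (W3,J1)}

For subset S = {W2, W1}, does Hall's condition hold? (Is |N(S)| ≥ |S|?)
Yes: |N(S)| = 4, |S| = 2

Subset S = {W2, W1}
Neighbors N(S) = {J1, J3, J4, J5}

|N(S)| = 4, |S| = 2
Hall's condition: |N(S)| ≥ |S| is satisfied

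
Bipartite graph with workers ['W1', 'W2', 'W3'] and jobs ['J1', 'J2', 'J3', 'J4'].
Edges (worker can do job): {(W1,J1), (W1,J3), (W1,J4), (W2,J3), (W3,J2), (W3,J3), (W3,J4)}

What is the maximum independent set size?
Maximum independent set = 4

By König's theorem:
- Min vertex cover = Max matching = 3
- Max independent set = Total vertices - Min vertex cover
- Max independent set = 7 - 3 = 4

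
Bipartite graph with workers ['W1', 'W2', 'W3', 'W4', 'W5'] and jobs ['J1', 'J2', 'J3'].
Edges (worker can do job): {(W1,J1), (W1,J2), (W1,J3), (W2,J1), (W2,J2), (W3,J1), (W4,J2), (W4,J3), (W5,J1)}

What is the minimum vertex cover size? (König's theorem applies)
Minimum vertex cover size = 3

By König's theorem: in bipartite graphs,
min vertex cover = max matching = 3

Maximum matching has size 3, so minimum vertex cover also has size 3.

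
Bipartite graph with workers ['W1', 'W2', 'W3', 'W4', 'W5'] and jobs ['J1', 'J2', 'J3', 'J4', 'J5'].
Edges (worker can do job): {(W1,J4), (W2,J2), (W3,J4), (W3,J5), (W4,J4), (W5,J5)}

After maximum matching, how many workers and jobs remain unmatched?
Unmatched: 2 workers, 2 jobs

Maximum matching size: 3
Workers: 5 total, 3 matched, 2 unmatched
Jobs: 5 total, 3 matched, 2 unmatched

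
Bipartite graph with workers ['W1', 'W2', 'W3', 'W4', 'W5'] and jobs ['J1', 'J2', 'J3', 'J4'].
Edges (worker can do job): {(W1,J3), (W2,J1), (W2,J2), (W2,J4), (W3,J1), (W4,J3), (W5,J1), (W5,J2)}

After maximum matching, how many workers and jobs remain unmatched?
Unmatched: 1 workers, 0 jobs

Maximum matching size: 4
Workers: 5 total, 4 matched, 1 unmatched
Jobs: 4 total, 4 matched, 0 unmatched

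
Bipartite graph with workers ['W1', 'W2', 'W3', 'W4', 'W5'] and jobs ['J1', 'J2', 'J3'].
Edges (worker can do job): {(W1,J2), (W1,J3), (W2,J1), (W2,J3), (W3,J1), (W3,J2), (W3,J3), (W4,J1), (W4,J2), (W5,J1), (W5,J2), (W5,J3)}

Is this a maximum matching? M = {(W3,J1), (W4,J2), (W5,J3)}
Yes, size 3 is maximum

Proposed matching has size 3.
Maximum matching size for this graph: 3.

This is a maximum matching.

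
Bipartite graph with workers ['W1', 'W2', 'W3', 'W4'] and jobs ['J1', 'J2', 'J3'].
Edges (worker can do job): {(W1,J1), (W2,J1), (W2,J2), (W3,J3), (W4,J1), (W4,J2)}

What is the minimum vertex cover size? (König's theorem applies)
Minimum vertex cover size = 3

By König's theorem: in bipartite graphs,
min vertex cover = max matching = 3

Maximum matching has size 3, so minimum vertex cover also has size 3.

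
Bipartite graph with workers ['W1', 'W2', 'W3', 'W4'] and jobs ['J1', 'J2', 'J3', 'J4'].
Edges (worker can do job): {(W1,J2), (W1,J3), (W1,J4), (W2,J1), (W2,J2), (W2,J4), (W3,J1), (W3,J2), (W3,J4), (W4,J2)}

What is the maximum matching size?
Maximum matching size = 4

Maximum matching: {(W1,J3), (W2,J4), (W3,J1), (W4,J2)}
Size: 4

This assigns 4 workers to 4 distinct jobs.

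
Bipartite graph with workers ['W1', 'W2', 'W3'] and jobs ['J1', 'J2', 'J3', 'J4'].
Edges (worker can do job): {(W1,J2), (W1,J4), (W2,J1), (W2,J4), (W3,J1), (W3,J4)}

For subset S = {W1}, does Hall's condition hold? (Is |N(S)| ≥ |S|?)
Yes: |N(S)| = 2, |S| = 1

Subset S = {W1}
Neighbors N(S) = {J2, J4}

|N(S)| = 2, |S| = 1
Hall's condition: |N(S)| ≥ |S| is satisfied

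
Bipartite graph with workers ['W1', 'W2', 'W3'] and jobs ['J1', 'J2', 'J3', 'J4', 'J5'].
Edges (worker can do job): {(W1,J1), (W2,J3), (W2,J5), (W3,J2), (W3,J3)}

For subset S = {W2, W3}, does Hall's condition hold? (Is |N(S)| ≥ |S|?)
Yes: |N(S)| = 3, |S| = 2

Subset S = {W2, W3}
Neighbors N(S) = {J2, J3, J5}

|N(S)| = 3, |S| = 2
Hall's condition: |N(S)| ≥ |S| is satisfied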